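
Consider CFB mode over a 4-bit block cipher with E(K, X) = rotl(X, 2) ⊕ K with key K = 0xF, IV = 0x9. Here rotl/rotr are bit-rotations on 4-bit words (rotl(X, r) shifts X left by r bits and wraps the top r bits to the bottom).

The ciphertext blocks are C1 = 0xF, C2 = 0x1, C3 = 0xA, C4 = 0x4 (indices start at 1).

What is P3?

CFB decryption: P_i = C_i ⊕ E(K, C_{i−1}), with C_{0} = IV.
P3: E(K, 0x1) = 0xB; 0xA ⊕ 0xB = 0x1.

P3 = 0x1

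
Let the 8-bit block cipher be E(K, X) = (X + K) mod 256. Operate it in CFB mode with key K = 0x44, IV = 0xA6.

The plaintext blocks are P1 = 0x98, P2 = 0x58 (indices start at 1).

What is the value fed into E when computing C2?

CFB encryption: C_i = P_i ⊕ E(K, C_{i−1}), with C_{0} = IV.
C1: E(K, 0xA6) = 0xEA; 0x98 ⊕ 0xEA = 0x72.
C2: E(K, 0x72) = 0xB6; 0x58 ⊕ 0xB6 = 0xEE.
So the input to E for block 2 is 0x72.

0x72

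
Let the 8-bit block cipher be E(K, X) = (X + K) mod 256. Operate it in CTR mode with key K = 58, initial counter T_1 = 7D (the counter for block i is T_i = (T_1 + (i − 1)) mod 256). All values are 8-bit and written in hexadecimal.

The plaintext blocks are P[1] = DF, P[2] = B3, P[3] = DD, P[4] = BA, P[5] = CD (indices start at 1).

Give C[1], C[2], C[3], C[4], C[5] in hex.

C[1] = 0A, C[2] = 65, C[3] = 0A, C[4] = 62, C[5] = 14

CTR encryption: S_i = E(K, T_i) where T_i is the counter for block i; C_i = P_i ⊕ S_i.
C[1]: T = 7D, S = E(K, T) = D5; DF ⊕ D5 = 0A.
C[2]: T = 7E, S = E(K, T) = D6; B3 ⊕ D6 = 65.
C[3]: T = 7F, S = E(K, T) = D7; DD ⊕ D7 = 0A.
C[4]: T = 80, S = E(K, T) = D8; BA ⊕ D8 = 62.
C[5]: T = 81, S = E(K, T) = D9; CD ⊕ D9 = 14.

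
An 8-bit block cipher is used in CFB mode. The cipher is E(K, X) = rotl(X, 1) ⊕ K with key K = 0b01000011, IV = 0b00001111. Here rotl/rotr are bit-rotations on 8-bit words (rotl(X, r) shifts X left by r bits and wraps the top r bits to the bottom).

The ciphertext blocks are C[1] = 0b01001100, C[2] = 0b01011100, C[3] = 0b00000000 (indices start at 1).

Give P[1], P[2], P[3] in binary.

P[1] = 0b00010001, P[2] = 0b10000111, P[3] = 0b11111011

CFB decryption: P_i = C_i ⊕ E(K, C_{i−1}), with C_{0} = IV.
P[1]: E(K, 0b00001111) = 0b01011101; 0b01001100 ⊕ 0b01011101 = 0b00010001.
P[2]: E(K, 0b01001100) = 0b11011011; 0b01011100 ⊕ 0b11011011 = 0b10000111.
P[3]: E(K, 0b01011100) = 0b11111011; 0b00000000 ⊕ 0b11111011 = 0b11111011.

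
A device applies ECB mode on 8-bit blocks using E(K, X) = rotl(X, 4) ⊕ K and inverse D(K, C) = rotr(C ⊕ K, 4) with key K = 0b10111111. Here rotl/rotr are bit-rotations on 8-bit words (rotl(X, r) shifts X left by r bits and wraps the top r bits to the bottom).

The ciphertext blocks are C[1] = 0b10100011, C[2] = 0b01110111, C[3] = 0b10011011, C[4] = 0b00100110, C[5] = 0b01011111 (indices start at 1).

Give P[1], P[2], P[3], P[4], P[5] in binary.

ECB decryption: P_i = D(K, C_i).
P[1]: D(K, 0b10100011) = 0b11000001.
P[2]: D(K, 0b01110111) = 0b10001100.
P[3]: D(K, 0b10011011) = 0b01000010.
P[4]: D(K, 0b00100110) = 0b10011001.
P[5]: D(K, 0b01011111) = 0b00001110.

P[1] = 0b11000001, P[2] = 0b10001100, P[3] = 0b01000010, P[4] = 0b10011001, P[5] = 0b00001110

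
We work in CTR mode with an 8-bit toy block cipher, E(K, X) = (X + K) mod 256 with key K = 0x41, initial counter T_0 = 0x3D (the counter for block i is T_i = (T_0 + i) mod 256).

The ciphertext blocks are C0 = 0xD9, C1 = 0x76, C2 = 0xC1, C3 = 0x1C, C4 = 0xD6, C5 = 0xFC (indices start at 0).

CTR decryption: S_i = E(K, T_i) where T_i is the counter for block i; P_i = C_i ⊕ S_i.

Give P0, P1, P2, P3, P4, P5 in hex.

P0 = 0xA7, P1 = 0x09, P2 = 0x41, P3 = 0x9D, P4 = 0x54, P5 = 0x7F

P0: T = 0x3D, S = E(K, T) = 0x7E; 0xD9 ⊕ 0x7E = 0xA7.
P1: T = 0x3E, S = E(K, T) = 0x7F; 0x76 ⊕ 0x7F = 0x09.
P2: T = 0x3F, S = E(K, T) = 0x80; 0xC1 ⊕ 0x80 = 0x41.
P3: T = 0x40, S = E(K, T) = 0x81; 0x1C ⊕ 0x81 = 0x9D.
P4: T = 0x41, S = E(K, T) = 0x82; 0xD6 ⊕ 0x82 = 0x54.
P5: T = 0x42, S = E(K, T) = 0x83; 0xFC ⊕ 0x83 = 0x7F.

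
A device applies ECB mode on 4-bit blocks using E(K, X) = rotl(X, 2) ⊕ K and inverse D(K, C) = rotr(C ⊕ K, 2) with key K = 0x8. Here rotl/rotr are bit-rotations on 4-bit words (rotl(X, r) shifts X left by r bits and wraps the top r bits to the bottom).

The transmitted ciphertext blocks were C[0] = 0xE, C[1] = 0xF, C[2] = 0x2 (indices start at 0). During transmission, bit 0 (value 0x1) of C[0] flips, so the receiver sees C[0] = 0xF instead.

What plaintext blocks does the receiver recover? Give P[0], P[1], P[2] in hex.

ECB decryption: P_i = D(K, C_i).
Only C[0] changed, to 0xF. In ECB, a change in C_i affects only P_i. Decrypting the received ciphertext:
P[0]: D(K, 0xF) = 0xD.
P[1]: D(K, 0xF) = 0xD.
P[2]: D(K, 0x2) = 0xA.
Blocks that differ from the original plaintext: P[0].

P[0] = 0xD, P[1] = 0xD, P[2] = 0xA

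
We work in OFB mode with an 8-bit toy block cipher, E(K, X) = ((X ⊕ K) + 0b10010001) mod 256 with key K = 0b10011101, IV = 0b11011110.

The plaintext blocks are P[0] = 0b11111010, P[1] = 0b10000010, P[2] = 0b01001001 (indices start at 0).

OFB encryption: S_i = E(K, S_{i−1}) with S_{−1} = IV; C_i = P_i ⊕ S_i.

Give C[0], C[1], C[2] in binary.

C[0] = 0b00101110, C[1] = 0b01011000, C[2] = 0b10010001

C[0]: S = E(K, 0b11011110) = 0b11010100; 0b11111010 ⊕ 0b11010100 = 0b00101110.
C[1]: S = E(K, 0b11010100) = 0b11011010; 0b10000010 ⊕ 0b11011010 = 0b01011000.
C[2]: S = E(K, 0b11011010) = 0b11011000; 0b01001001 ⊕ 0b11011000 = 0b10010001.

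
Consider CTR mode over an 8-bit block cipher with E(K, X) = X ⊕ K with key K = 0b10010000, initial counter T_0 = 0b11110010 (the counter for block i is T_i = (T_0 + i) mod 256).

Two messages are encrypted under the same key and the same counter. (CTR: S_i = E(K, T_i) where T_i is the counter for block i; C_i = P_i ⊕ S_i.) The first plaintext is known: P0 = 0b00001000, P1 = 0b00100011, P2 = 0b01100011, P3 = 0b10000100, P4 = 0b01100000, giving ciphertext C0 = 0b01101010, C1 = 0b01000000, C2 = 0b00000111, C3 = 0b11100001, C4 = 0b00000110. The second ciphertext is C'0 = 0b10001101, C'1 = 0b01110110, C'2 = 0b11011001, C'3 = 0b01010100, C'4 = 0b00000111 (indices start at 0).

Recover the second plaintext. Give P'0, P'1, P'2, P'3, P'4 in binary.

P'0 = 0b11101111, P'1 = 0b00010101, P'2 = 0b10111101, P'3 = 0b00110001, P'4 = 0b01100001

In CTR with a reused counter, both messages share the same keystream S_i, so C_i ⊕ C'_i = P_i ⊕ P'_i and thus P'_i = P_i ⊕ C_i ⊕ C'_i.
P'0: 0b00001000 ⊕ 0b01101010 ⊕ 0b10001101 = 0b11101111.
P'1: 0b00100011 ⊕ 0b01000000 ⊕ 0b01110110 = 0b00010101.
P'2: 0b01100011 ⊕ 0b00000111 ⊕ 0b11011001 = 0b10111101.
P'3: 0b10000100 ⊕ 0b11100001 ⊕ 0b01010100 = 0b00110001.
P'4: 0b01100000 ⊕ 0b00000110 ⊕ 0b00000111 = 0b01100001.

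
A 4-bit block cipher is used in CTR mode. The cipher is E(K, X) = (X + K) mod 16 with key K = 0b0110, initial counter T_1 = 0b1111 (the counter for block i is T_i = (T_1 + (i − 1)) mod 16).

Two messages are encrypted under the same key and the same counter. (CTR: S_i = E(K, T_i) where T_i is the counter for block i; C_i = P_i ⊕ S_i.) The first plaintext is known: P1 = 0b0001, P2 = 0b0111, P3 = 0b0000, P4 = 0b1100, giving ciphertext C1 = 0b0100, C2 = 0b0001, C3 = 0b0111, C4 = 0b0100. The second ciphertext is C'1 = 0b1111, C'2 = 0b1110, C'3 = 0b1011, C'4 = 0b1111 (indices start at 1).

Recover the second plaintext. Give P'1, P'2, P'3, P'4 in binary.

P'1 = 0b1010, P'2 = 0b1000, P'3 = 0b1100, P'4 = 0b0111

In CTR with a reused counter, both messages share the same keystream S_i, so C_i ⊕ C'_i = P_i ⊕ P'_i and thus P'_i = P_i ⊕ C_i ⊕ C'_i.
P'1: 0b0001 ⊕ 0b0100 ⊕ 0b1111 = 0b1010.
P'2: 0b0111 ⊕ 0b0001 ⊕ 0b1110 = 0b1000.
P'3: 0b0000 ⊕ 0b0111 ⊕ 0b1011 = 0b1100.
P'4: 0b1100 ⊕ 0b0100 ⊕ 0b1111 = 0b0111.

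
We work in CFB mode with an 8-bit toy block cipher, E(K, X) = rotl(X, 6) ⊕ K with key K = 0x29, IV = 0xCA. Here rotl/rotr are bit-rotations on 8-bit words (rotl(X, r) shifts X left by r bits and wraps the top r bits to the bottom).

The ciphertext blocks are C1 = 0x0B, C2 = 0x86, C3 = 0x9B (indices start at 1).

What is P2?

CFB decryption: P_i = C_i ⊕ E(K, C_{i−1}), with C_{0} = IV.
P2: E(K, 0x0B) = 0xEB; 0x86 ⊕ 0xEB = 0x6D.

P2 = 0x6D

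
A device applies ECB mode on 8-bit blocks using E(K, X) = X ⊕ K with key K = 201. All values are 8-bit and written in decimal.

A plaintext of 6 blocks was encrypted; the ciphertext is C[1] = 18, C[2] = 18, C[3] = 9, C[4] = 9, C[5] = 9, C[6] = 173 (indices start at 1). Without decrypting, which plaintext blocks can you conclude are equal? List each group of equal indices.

P[1] = P[2]; P[3] = P[4] = P[5]

ECB encrypts each block independently with the same key, so equal ciphertext blocks imply equal plaintext blocks.
C[1] = C[2] = 18, so P[1] = P[2].
C[3] = C[4] = C[5] = 9, so P[3] = P[4] = P[5].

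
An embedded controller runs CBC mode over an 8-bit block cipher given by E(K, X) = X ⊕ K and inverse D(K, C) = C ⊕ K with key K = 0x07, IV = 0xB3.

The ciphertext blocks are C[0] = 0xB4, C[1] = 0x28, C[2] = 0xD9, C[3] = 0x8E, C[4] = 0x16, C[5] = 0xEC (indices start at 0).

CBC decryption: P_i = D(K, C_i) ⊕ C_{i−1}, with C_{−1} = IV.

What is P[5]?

P[5] = 0xFD

P[5]: D(K, 0xEC) = 0xEB; 0xEB ⊕ 0x16 = 0xFD.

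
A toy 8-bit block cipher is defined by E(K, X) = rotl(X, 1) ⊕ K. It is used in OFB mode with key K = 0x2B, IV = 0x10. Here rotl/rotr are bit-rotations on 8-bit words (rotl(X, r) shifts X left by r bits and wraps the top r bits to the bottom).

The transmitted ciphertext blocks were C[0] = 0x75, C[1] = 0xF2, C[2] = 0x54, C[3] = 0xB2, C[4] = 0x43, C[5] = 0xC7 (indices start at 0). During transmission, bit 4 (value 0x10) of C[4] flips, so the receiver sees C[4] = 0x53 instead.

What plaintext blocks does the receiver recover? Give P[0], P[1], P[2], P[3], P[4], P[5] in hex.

P[0] = 0x7E, P[1] = 0xCF, P[2] = 0x05, P[3] = 0x3B, P[4] = 0x6B, P[5] = 0x9C

OFB decryption: S_i = E(K, S_{i−1}) with S_{−1} = IV; P_i = C_i ⊕ S_i.
Only C[4] changed, to 0x53. In OFB, a change in C_i flips the same bit in P_i only; the keystream is unaffected. Decrypting the received ciphertext:
P[0]: S = E(K, 0x10) = 0x0B; 0x75 ⊕ 0x0B = 0x7E.
P[1]: S = E(K, 0x0B) = 0x3D; 0xF2 ⊕ 0x3D = 0xCF.
P[2]: S = E(K, 0x3D) = 0x51; 0x54 ⊕ 0x51 = 0x05.
P[3]: S = E(K, 0x51) = 0x89; 0xB2 ⊕ 0x89 = 0x3B.
P[4]: S = E(K, 0x89) = 0x38; 0x53 ⊕ 0x38 = 0x6B.
P[5]: S = E(K, 0x38) = 0x5B; 0xC7 ⊕ 0x5B = 0x9C.
Blocks that differ from the original plaintext: P[4].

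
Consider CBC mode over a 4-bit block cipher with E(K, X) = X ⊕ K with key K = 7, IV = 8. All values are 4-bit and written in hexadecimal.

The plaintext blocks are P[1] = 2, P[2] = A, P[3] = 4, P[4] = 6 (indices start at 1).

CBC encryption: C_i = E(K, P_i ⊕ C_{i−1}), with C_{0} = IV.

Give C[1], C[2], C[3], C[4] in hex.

C[1]: P[1] ⊕ 8 = A; E(K, A) = D.
C[2]: P[2] ⊕ D = 7; E(K, 7) = 0.
C[3]: P[3] ⊕ 0 = 4; E(K, 4) = 3.
C[4]: P[4] ⊕ 3 = 5; E(K, 5) = 2.

C[1] = D, C[2] = 0, C[3] = 3, C[4] = 2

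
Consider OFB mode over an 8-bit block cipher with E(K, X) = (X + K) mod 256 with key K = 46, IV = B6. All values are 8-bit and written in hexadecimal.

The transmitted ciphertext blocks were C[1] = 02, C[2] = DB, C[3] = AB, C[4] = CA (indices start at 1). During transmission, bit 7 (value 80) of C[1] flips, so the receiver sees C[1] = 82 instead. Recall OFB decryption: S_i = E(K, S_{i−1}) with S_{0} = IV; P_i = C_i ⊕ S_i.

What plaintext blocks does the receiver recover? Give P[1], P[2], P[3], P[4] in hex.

Only C[1] changed, to 82. In OFB, a change in C_i flips the same bit in P_i only; the keystream is unaffected. Decrypting the received ciphertext:
P[1]: S = E(K, B6) = FC; 82 ⊕ FC = 7E.
P[2]: S = E(K, FC) = 42; DB ⊕ 42 = 99.
P[3]: S = E(K, 42) = 88; AB ⊕ 88 = 23.
P[4]: S = E(K, 88) = CE; CA ⊕ CE = 04.
Blocks that differ from the original plaintext: P[1].

P[1] = 7E, P[2] = 99, P[3] = 23, P[4] = 04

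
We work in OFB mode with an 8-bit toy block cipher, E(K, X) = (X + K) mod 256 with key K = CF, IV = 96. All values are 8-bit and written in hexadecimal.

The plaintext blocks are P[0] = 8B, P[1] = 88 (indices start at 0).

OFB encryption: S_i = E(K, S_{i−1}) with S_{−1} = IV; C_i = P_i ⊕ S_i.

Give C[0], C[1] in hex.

C[0]: S = E(K, 96) = 65; 8B ⊕ 65 = EE.
C[1]: S = E(K, 65) = 34; 88 ⊕ 34 = BC.

C[0] = EE, C[1] = BC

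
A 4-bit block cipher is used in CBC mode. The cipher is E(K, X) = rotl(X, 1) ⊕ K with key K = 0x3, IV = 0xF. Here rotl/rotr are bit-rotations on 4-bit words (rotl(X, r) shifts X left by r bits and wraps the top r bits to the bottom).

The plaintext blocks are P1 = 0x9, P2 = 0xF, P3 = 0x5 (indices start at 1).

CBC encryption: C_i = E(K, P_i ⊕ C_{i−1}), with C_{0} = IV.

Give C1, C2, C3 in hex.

C1 = 0xF, C2 = 0x3, C3 = 0xF

C1: P1 ⊕ 0xF = 0x6; E(K, 0x6) = 0xF.
C2: P2 ⊕ 0xF = 0x0; E(K, 0x0) = 0x3.
C3: P3 ⊕ 0x3 = 0x6; E(K, 0x6) = 0xF.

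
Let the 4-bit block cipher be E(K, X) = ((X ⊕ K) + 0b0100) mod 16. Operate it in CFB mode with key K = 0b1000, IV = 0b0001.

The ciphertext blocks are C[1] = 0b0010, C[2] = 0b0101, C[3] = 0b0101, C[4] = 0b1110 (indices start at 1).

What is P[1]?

CFB decryption: P_i = C_i ⊕ E(K, C_{i−1}), with C_{0} = IV.
P[1]: E(K, 0b0001) = 0b1101; 0b0010 ⊕ 0b1101 = 0b1111.

P[1] = 0b1111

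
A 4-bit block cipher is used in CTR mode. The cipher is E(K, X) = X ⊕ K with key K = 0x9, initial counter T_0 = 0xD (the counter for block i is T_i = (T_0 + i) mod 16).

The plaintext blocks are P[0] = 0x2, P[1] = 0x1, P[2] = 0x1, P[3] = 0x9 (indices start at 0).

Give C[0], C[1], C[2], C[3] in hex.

CTR encryption: S_i = E(K, T_i) where T_i is the counter for block i; C_i = P_i ⊕ S_i.
C[0]: T = 0xD, S = E(K, T) = 0x4; 0x2 ⊕ 0x4 = 0x6.
C[1]: T = 0xE, S = E(K, T) = 0x7; 0x1 ⊕ 0x7 = 0x6.
C[2]: T = 0xF, S = E(K, T) = 0x6; 0x1 ⊕ 0x6 = 0x7.
C[3]: T = 0x0, S = E(K, T) = 0x9; 0x9 ⊕ 0x9 = 0x0.

C[0] = 0x6, C[1] = 0x6, C[2] = 0x7, C[3] = 0x0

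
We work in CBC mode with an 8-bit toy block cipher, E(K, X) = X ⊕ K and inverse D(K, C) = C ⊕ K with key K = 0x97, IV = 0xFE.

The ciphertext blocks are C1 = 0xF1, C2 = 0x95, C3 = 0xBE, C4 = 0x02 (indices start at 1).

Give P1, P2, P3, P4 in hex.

CBC decryption: P_i = D(K, C_i) ⊕ C_{i−1}, with C_{0} = IV.
P1: D(K, 0xF1) = 0x66; 0x66 ⊕ 0xFE = 0x98.
P2: D(K, 0x95) = 0x02; 0x02 ⊕ 0xF1 = 0xF3.
P3: D(K, 0xBE) = 0x29; 0x29 ⊕ 0x95 = 0xBC.
P4: D(K, 0x02) = 0x95; 0x95 ⊕ 0xBE = 0x2B.

P1 = 0x98, P2 = 0xF3, P3 = 0xBC, P4 = 0x2B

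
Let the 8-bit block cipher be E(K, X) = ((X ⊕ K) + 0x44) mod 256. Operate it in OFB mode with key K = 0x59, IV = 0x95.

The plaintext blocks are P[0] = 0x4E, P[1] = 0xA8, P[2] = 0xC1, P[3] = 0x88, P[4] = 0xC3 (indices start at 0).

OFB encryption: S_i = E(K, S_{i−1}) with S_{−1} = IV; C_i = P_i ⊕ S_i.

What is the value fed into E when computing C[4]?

0x85

C[0]: S = E(K, 0x95) = 0x10; 0x4E ⊕ 0x10 = 0x5E.
C[1]: S = E(K, 0x10) = 0x8D; 0xA8 ⊕ 0x8D = 0x25.
C[2]: S = E(K, 0x8D) = 0x18; 0xC1 ⊕ 0x18 = 0xD9.
C[3]: S = E(K, 0x18) = 0x85; 0x88 ⊕ 0x85 = 0x0D.
C[4]: S = E(K, 0x85) = 0x20; 0xC3 ⊕ 0x20 = 0xE3.
So the input to E for block [4] is 0x85.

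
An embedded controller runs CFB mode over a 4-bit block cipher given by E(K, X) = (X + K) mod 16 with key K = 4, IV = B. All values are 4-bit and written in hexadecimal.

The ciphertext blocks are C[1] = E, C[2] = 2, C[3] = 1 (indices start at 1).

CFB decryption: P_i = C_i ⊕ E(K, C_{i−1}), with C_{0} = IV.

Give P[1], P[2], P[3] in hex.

P[1]: E(K, B) = F; E ⊕ F = 1.
P[2]: E(K, E) = 2; 2 ⊕ 2 = 0.
P[3]: E(K, 2) = 6; 1 ⊕ 6 = 7.

P[1] = 1, P[2] = 0, P[3] = 7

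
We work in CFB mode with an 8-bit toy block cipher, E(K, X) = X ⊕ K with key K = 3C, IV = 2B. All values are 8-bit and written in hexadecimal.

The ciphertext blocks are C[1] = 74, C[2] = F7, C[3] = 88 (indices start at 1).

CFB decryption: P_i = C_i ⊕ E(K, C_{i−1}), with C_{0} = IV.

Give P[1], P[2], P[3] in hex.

P[1]: E(K, 2B) = 17; 74 ⊕ 17 = 63.
P[2]: E(K, 74) = 48; F7 ⊕ 48 = BF.
P[3]: E(K, F7) = CB; 88 ⊕ CB = 43.

P[1] = 63, P[2] = BF, P[3] = 43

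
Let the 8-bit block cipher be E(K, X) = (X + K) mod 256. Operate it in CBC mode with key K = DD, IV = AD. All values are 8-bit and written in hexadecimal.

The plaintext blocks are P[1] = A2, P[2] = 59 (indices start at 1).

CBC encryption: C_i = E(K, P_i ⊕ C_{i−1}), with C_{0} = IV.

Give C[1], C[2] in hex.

C[1]: P[1] ⊕ AD = 0F; E(K, 0F) = EC.
C[2]: P[2] ⊕ EC = B5; E(K, B5) = 92.

C[1] = EC, C[2] = 92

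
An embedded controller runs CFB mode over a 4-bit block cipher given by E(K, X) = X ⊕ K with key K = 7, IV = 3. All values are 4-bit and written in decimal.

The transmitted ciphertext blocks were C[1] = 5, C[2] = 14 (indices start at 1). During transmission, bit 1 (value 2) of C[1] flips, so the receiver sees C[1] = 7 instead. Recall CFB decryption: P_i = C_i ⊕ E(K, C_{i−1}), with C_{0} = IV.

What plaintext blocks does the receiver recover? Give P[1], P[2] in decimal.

Only C[1] changed, to 7. In CFB, a change in C_i flips the same bit in P_i and garbles P_{i+1}. Decrypting the received ciphertext:
P[1]: E(K, 3) = 4; 7 ⊕ 4 = 3.
P[2]: E(K, 7) = 0; 14 ⊕ 0 = 14.
Blocks that differ from the original plaintext: P[1], P[2].

P[1] = 3, P[2] = 14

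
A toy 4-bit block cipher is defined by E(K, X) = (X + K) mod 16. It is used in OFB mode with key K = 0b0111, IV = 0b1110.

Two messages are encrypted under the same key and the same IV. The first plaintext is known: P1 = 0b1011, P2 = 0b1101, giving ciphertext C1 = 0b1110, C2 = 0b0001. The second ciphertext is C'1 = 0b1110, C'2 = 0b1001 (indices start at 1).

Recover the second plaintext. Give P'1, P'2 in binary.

In OFB with a reused IV, both messages share the same keystream S_i, so C_i ⊕ C'_i = P_i ⊕ P'_i and thus P'_i = P_i ⊕ C_i ⊕ C'_i.
P'1: 0b1011 ⊕ 0b1110 ⊕ 0b1110 = 0b1011.
P'2: 0b1101 ⊕ 0b0001 ⊕ 0b1001 = 0b0101.

P'1 = 0b1011, P'2 = 0b0101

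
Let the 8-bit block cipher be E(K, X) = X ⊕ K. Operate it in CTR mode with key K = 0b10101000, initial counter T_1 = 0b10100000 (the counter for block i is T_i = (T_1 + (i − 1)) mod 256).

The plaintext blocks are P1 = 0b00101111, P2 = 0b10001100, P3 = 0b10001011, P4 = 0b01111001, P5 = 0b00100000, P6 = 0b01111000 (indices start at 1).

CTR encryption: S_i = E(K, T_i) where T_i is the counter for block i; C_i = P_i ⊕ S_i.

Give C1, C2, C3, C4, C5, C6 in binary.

C1 = 0b00100111, C2 = 0b10000101, C3 = 0b10000001, C4 = 0b01110010, C5 = 0b00101100, C6 = 0b01110101

C1: T = 0b10100000, S = E(K, T) = 0b00001000; 0b00101111 ⊕ 0b00001000 = 0b00100111.
C2: T = 0b10100001, S = E(K, T) = 0b00001001; 0b10001100 ⊕ 0b00001001 = 0b10000101.
C3: T = 0b10100010, S = E(K, T) = 0b00001010; 0b10001011 ⊕ 0b00001010 = 0b10000001.
C4: T = 0b10100011, S = E(K, T) = 0b00001011; 0b01111001 ⊕ 0b00001011 = 0b01110010.
C5: T = 0b10100100, S = E(K, T) = 0b00001100; 0b00100000 ⊕ 0b00001100 = 0b00101100.
C6: T = 0b10100101, S = E(K, T) = 0b00001101; 0b01111000 ⊕ 0b00001101 = 0b01110101.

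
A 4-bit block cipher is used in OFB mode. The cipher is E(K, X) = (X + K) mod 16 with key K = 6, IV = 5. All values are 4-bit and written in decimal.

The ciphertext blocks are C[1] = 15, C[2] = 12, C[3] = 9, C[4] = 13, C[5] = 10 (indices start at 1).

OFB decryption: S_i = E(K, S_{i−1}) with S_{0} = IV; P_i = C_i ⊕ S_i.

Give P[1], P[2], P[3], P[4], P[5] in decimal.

P[1] = 4, P[2] = 13, P[3] = 14, P[4] = 0, P[5] = 9

P[1]: S = E(K, 5) = 11; 15 ⊕ 11 = 4.
P[2]: S = E(K, 11) = 1; 12 ⊕ 1 = 13.
P[3]: S = E(K, 1) = 7; 9 ⊕ 7 = 14.
P[4]: S = E(K, 7) = 13; 13 ⊕ 13 = 0.
P[5]: S = E(K, 13) = 3; 10 ⊕ 3 = 9.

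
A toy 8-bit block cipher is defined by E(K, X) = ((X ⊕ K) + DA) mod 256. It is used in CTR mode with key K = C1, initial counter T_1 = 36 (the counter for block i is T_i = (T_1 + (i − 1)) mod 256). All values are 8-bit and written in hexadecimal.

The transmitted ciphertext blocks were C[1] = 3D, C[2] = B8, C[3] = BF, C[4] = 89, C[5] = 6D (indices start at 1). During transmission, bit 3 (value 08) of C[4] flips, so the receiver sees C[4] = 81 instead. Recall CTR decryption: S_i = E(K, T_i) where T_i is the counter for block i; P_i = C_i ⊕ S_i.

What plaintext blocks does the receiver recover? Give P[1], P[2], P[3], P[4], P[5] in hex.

P[1] = EC, P[2] = 68, P[3] = 6C, P[4] = 53, P[5] = B8

Only C[4] changed, to 81. In CTR, a change in C_i flips the same bit in P_i only; the keystream is unaffected. Decrypting the received ciphertext:
P[1]: T = 36, S = E(K, T) = D1; 3D ⊕ D1 = EC.
P[2]: T = 37, S = E(K, T) = D0; B8 ⊕ D0 = 68.
P[3]: T = 38, S = E(K, T) = D3; BF ⊕ D3 = 6C.
P[4]: T = 39, S = E(K, T) = D2; 81 ⊕ D2 = 53.
P[5]: T = 3A, S = E(K, T) = D5; 6D ⊕ D5 = B8.
Blocks that differ from the original plaintext: P[4].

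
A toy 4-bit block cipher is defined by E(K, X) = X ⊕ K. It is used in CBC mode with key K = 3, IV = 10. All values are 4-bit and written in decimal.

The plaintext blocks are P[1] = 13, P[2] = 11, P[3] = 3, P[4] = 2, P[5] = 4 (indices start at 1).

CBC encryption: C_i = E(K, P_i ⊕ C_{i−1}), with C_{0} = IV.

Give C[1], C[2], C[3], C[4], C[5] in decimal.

C[1] = 4, C[2] = 12, C[3] = 12, C[4] = 13, C[5] = 10

C[1]: P[1] ⊕ 10 = 7; E(K, 7) = 4.
C[2]: P[2] ⊕ 4 = 15; E(K, 15) = 12.
C[3]: P[3] ⊕ 12 = 15; E(K, 15) = 12.
C[4]: P[4] ⊕ 12 = 14; E(K, 14) = 13.
C[5]: P[5] ⊕ 13 = 9; E(K, 9) = 10.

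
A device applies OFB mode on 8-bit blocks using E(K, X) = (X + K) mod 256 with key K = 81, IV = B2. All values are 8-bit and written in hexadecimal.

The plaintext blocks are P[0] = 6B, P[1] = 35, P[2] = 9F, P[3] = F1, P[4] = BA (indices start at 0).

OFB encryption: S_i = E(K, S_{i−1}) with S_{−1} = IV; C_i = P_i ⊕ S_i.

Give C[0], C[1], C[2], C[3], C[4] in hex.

C[0]: S = E(K, B2) = 33; 6B ⊕ 33 = 58.
C[1]: S = E(K, 33) = B4; 35 ⊕ B4 = 81.
C[2]: S = E(K, B4) = 35; 9F ⊕ 35 = AA.
C[3]: S = E(K, 35) = B6; F1 ⊕ B6 = 47.
C[4]: S = E(K, B6) = 37; BA ⊕ 37 = 8D.

C[0] = 58, C[1] = 81, C[2] = AA, C[3] = 47, C[4] = 8D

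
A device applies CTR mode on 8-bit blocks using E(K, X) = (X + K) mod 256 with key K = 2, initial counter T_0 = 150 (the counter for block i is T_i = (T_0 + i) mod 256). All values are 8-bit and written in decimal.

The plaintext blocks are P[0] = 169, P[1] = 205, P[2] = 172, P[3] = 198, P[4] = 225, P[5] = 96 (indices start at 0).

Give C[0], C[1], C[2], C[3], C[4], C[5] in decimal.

CTR encryption: S_i = E(K, T_i) where T_i is the counter for block i; C_i = P_i ⊕ S_i.
C[0]: T = 150, S = E(K, T) = 152; 169 ⊕ 152 = 49.
C[1]: T = 151, S = E(K, T) = 153; 205 ⊕ 153 = 84.
C[2]: T = 152, S = E(K, T) = 154; 172 ⊕ 154 = 54.
C[3]: T = 153, S = E(K, T) = 155; 198 ⊕ 155 = 93.
C[4]: T = 154, S = E(K, T) = 156; 225 ⊕ 156 = 125.
C[5]: T = 155, S = E(K, T) = 157; 96 ⊕ 157 = 253.

C[0] = 49, C[1] = 84, C[2] = 54, C[3] = 93, C[4] = 125, C[5] = 253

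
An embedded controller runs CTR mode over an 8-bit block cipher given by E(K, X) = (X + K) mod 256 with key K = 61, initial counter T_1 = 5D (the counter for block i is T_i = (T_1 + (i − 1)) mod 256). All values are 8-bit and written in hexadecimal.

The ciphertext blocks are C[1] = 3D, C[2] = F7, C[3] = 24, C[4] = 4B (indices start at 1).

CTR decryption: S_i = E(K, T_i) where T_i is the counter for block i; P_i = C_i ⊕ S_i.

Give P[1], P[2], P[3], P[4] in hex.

P[1] = 83, P[2] = 48, P[3] = E4, P[4] = 8A

P[1]: T = 5D, S = E(K, T) = BE; 3D ⊕ BE = 83.
P[2]: T = 5E, S = E(K, T) = BF; F7 ⊕ BF = 48.
P[3]: T = 5F, S = E(K, T) = C0; 24 ⊕ C0 = E4.
P[4]: T = 60, S = E(K, T) = C1; 4B ⊕ C1 = 8A.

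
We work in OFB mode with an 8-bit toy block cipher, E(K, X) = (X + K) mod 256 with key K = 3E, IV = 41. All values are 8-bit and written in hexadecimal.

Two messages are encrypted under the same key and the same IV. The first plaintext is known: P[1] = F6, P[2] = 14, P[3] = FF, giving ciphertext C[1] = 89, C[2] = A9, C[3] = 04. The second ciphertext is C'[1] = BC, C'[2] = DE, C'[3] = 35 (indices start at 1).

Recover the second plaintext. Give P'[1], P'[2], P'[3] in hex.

P'[1] = C3, P'[2] = 63, P'[3] = CE

In OFB with a reused IV, both messages share the same keystream S_i, so C_i ⊕ C'_i = P_i ⊕ P'_i and thus P'_i = P_i ⊕ C_i ⊕ C'_i.
P'[1]: F6 ⊕ 89 ⊕ BC = C3.
P'[2]: 14 ⊕ A9 ⊕ DE = 63.
P'[3]: FF ⊕ 04 ⊕ 35 = CE.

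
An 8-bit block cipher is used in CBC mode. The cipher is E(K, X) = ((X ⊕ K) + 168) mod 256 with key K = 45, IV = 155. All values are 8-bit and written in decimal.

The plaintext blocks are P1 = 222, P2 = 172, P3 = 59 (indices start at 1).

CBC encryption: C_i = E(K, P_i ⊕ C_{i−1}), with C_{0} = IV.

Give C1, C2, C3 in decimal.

C1: P1 ⊕ 155 = 69; E(K, 69) = 16.
C2: P2 ⊕ 16 = 188; E(K, 188) = 57.
C3: P3 ⊕ 57 = 2; E(K, 2) = 215.

C1 = 16, C2 = 57, C3 = 215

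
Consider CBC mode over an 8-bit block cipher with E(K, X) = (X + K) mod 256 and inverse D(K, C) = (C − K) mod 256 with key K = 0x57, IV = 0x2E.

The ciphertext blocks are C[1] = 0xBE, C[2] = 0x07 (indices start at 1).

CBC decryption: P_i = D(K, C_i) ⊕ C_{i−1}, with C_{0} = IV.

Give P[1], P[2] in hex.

P[1]: D(K, 0xBE) = 0x67; 0x67 ⊕ 0x2E = 0x49.
P[2]: D(K, 0x07) = 0xB0; 0xB0 ⊕ 0xBE = 0x0E.

P[1] = 0x49, P[2] = 0x0E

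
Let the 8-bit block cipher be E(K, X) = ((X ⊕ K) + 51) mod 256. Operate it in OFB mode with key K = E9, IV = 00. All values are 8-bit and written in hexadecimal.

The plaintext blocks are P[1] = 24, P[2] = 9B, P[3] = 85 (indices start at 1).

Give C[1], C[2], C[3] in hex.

OFB encryption: S_i = E(K, S_{i−1}) with S_{0} = IV; C_i = P_i ⊕ S_i.
C[1]: S = E(K, 00) = 3A; 24 ⊕ 3A = 1E.
C[2]: S = E(K, 3A) = 24; 9B ⊕ 24 = BF.
C[3]: S = E(K, 24) = 1E; 85 ⊕ 1E = 9B.

C[1] = 1E, C[2] = BF, C[3] = 9B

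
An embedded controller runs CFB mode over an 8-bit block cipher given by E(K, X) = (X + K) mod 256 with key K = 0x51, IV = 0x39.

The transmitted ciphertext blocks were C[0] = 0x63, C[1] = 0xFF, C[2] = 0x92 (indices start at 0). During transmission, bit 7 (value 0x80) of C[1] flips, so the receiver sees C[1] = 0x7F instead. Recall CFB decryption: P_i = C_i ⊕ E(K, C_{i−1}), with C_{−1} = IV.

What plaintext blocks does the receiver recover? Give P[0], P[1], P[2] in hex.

P[0] = 0xE9, P[1] = 0xCB, P[2] = 0x42

Only C[1] changed, to 0x7F. In CFB, a change in C_i flips the same bit in P_i and garbles P_{i+1}. Decrypting the received ciphertext:
P[0]: E(K, 0x39) = 0x8A; 0x63 ⊕ 0x8A = 0xE9.
P[1]: E(K, 0x63) = 0xB4; 0x7F ⊕ 0xB4 = 0xCB.
P[2]: E(K, 0x7F) = 0xD0; 0x92 ⊕ 0xD0 = 0x42.
Blocks that differ from the original plaintext: P[1], P[2].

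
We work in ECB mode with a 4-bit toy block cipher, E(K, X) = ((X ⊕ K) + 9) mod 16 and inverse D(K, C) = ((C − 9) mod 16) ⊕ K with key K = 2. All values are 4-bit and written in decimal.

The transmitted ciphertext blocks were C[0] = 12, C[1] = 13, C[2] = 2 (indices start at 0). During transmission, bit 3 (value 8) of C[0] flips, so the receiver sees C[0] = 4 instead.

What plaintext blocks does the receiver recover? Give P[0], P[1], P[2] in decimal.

P[0] = 9, P[1] = 6, P[2] = 11

ECB decryption: P_i = D(K, C_i).
Only C[0] changed, to 4. In ECB, a change in C_i affects only P_i. Decrypting the received ciphertext:
P[0]: D(K, 4) = 9.
P[1]: D(K, 13) = 6.
P[2]: D(K, 2) = 11.
Blocks that differ from the original plaintext: P[0].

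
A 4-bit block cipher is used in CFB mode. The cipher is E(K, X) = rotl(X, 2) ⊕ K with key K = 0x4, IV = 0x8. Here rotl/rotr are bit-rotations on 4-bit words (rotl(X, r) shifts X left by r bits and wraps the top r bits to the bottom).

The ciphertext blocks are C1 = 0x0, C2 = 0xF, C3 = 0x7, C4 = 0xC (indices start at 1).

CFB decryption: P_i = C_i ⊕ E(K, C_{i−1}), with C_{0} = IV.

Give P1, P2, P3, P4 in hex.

P1 = 0x6, P2 = 0xB, P3 = 0xC, P4 = 0x5

P1: E(K, 0x8) = 0x6; 0x0 ⊕ 0x6 = 0x6.
P2: E(K, 0x0) = 0x4; 0xF ⊕ 0x4 = 0xB.
P3: E(K, 0xF) = 0xB; 0x7 ⊕ 0xB = 0xC.
P4: E(K, 0x7) = 0x9; 0xC ⊕ 0x9 = 0x5.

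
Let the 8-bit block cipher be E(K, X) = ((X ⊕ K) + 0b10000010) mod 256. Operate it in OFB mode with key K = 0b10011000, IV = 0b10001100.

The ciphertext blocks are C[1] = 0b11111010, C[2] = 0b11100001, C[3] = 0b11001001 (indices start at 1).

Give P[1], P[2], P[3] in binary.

P[1] = 0b01101100, P[2] = 0b01110001, P[3] = 0b01000011

OFB decryption: S_i = E(K, S_{i−1}) with S_{0} = IV; P_i = C_i ⊕ S_i.
P[1]: S = E(K, 0b10001100) = 0b10010110; 0b11111010 ⊕ 0b10010110 = 0b01101100.
P[2]: S = E(K, 0b10010110) = 0b10010000; 0b11100001 ⊕ 0b10010000 = 0b01110001.
P[3]: S = E(K, 0b10010000) = 0b10001010; 0b11001001 ⊕ 0b10001010 = 0b01000011.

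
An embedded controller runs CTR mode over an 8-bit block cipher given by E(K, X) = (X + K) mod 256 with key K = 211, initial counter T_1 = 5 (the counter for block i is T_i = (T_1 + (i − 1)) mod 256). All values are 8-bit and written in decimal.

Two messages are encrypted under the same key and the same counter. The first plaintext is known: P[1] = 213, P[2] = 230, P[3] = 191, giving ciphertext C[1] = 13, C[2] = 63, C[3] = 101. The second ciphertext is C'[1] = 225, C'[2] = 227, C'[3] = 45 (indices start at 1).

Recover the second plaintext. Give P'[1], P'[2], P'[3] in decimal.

In CTR with a reused counter, both messages share the same keystream S_i, so C_i ⊕ C'_i = P_i ⊕ P'_i and thus P'_i = P_i ⊕ C_i ⊕ C'_i.
P'[1]: 213 ⊕ 13 ⊕ 225 = 57.
P'[2]: 230 ⊕ 63 ⊕ 227 = 58.
P'[3]: 191 ⊕ 101 ⊕ 45 = 247.

P'[1] = 57, P'[2] = 58, P'[3] = 247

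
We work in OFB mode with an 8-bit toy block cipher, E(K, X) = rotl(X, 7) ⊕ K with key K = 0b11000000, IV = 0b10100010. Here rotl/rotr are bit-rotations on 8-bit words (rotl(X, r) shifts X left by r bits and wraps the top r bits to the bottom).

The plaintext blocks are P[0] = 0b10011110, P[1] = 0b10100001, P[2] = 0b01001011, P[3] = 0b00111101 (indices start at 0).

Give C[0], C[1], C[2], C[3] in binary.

OFB encryption: S_i = E(K, S_{i−1}) with S_{−1} = IV; C_i = P_i ⊕ S_i.
C[0]: S = E(K, 0b10100010) = 0b10010001; 0b10011110 ⊕ 0b10010001 = 0b00001111.
C[1]: S = E(K, 0b10010001) = 0b00001000; 0b10100001 ⊕ 0b00001000 = 0b10101001.
C[2]: S = E(K, 0b00001000) = 0b11000100; 0b01001011 ⊕ 0b11000100 = 0b10001111.
C[3]: S = E(K, 0b11000100) = 0b10100010; 0b00111101 ⊕ 0b10100010 = 0b10011111.

C[0] = 0b00001111, C[1] = 0b10101001, C[2] = 0b10001111, C[3] = 0b10011111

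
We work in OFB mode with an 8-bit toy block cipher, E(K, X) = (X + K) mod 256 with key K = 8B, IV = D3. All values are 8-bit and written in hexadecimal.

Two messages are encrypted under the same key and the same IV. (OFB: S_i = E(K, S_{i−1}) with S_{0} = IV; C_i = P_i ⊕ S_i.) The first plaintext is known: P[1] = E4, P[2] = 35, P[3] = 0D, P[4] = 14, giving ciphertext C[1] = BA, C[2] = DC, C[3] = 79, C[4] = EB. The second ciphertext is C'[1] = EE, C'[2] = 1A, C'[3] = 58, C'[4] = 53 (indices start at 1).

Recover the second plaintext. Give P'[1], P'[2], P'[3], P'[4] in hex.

In OFB with a reused IV, both messages share the same keystream S_i, so C_i ⊕ C'_i = P_i ⊕ P'_i and thus P'_i = P_i ⊕ C_i ⊕ C'_i.
P'[1]: E4 ⊕ BA ⊕ EE = B0.
P'[2]: 35 ⊕ DC ⊕ 1A = F3.
P'[3]: 0D ⊕ 79 ⊕ 58 = 2C.
P'[4]: 14 ⊕ EB ⊕ 53 = AC.

P'[1] = B0, P'[2] = F3, P'[3] = 2C, P'[4] = AC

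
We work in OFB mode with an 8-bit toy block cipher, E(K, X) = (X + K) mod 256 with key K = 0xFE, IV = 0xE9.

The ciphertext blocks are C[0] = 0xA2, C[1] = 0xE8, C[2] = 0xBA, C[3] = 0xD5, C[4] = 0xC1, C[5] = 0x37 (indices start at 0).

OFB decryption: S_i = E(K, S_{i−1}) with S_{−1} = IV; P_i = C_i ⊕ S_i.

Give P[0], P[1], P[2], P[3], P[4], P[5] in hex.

P[0] = 0x45, P[1] = 0x0D, P[2] = 0x59, P[3] = 0x34, P[4] = 0x1E, P[5] = 0xEA

P[0]: S = E(K, 0xE9) = 0xE7; 0xA2 ⊕ 0xE7 = 0x45.
P[1]: S = E(K, 0xE7) = 0xE5; 0xE8 ⊕ 0xE5 = 0x0D.
P[2]: S = E(K, 0xE5) = 0xE3; 0xBA ⊕ 0xE3 = 0x59.
P[3]: S = E(K, 0xE3) = 0xE1; 0xD5 ⊕ 0xE1 = 0x34.
P[4]: S = E(K, 0xE1) = 0xDF; 0xC1 ⊕ 0xDF = 0x1E.
P[5]: S = E(K, 0xDF) = 0xDD; 0x37 ⊕ 0xDD = 0xEA.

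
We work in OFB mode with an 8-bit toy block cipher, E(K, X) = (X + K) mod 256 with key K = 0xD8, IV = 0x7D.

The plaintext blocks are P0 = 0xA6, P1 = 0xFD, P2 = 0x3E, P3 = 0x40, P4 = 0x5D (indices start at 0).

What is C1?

OFB encryption: S_i = E(K, S_{i−1}) with S_{−1} = IV; C_i = P_i ⊕ S_i.
C0: S = E(K, 0x7D) = 0x55; 0xA6 ⊕ 0x55 = 0xF3.
C1: S = E(K, 0x55) = 0x2D; 0xFD ⊕ 0x2D = 0xD0.

C1 = 0xD0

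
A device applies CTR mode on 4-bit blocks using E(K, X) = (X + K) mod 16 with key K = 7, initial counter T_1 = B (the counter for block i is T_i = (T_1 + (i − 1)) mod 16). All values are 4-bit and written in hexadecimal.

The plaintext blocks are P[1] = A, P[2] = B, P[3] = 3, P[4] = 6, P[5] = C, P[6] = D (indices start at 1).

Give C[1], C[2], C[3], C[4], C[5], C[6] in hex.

C[1] = 8, C[2] = 8, C[3] = 7, C[4] = 3, C[5] = A, C[6] = A

CTR encryption: S_i = E(K, T_i) where T_i is the counter for block i; C_i = P_i ⊕ S_i.
C[1]: T = B, S = E(K, T) = 2; A ⊕ 2 = 8.
C[2]: T = C, S = E(K, T) = 3; B ⊕ 3 = 8.
C[3]: T = D, S = E(K, T) = 4; 3 ⊕ 4 = 7.
C[4]: T = E, S = E(K, T) = 5; 6 ⊕ 5 = 3.
C[5]: T = F, S = E(K, T) = 6; C ⊕ 6 = A.
C[6]: T = 0, S = E(K, T) = 7; D ⊕ 7 = A.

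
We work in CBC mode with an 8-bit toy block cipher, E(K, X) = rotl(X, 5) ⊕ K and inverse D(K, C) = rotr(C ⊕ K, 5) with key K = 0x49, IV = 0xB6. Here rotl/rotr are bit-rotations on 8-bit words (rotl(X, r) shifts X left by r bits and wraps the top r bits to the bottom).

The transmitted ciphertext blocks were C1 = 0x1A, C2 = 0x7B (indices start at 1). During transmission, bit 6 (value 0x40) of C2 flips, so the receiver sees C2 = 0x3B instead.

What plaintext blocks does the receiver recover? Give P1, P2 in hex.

CBC decryption: P_i = D(K, C_i) ⊕ C_{i−1}, with C_{0} = IV.
Only C2 changed, to 0x3B. In CBC, a change in C_i garbles P_i and flips the same bit in P_{i+1}. Decrypting the received ciphertext:
P1: D(K, 0x1A) = 0x9A; 0x9A ⊕ 0xB6 = 0x2C.
P2: D(K, 0x3B) = 0x93; 0x93 ⊕ 0x1A = 0x89.
Blocks that differ from the original plaintext: P2.

P1 = 0x2C, P2 = 0x89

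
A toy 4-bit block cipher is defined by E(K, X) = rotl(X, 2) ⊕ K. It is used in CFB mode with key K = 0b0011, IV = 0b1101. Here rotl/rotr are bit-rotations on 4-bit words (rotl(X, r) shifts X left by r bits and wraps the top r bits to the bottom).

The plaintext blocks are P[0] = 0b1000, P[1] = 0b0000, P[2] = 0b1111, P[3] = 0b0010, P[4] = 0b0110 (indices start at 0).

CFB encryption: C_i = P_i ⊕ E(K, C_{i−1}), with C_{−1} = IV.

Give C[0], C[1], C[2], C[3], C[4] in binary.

C[0]: E(K, 0b1101) = 0b0100; 0b1000 ⊕ 0b0100 = 0b1100.
C[1]: E(K, 0b1100) = 0b0000; 0b0000 ⊕ 0b0000 = 0b0000.
C[2]: E(K, 0b0000) = 0b0011; 0b1111 ⊕ 0b0011 = 0b1100.
C[3]: E(K, 0b1100) = 0b0000; 0b0010 ⊕ 0b0000 = 0b0010.
C[4]: E(K, 0b0010) = 0b1011; 0b0110 ⊕ 0b1011 = 0b1101.

C[0] = 0b1100, C[1] = 0b0000, C[2] = 0b1100, C[3] = 0b0010, C[4] = 0b1101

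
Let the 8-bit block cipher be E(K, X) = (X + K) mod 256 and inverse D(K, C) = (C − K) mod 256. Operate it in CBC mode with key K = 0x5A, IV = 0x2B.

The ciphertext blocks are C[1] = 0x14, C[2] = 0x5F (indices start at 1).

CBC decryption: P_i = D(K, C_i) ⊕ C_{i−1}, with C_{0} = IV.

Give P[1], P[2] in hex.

P[1]: D(K, 0x14) = 0xBA; 0xBA ⊕ 0x2B = 0x91.
P[2]: D(K, 0x5F) = 0x05; 0x05 ⊕ 0x14 = 0x11.

P[1] = 0x91, P[2] = 0x11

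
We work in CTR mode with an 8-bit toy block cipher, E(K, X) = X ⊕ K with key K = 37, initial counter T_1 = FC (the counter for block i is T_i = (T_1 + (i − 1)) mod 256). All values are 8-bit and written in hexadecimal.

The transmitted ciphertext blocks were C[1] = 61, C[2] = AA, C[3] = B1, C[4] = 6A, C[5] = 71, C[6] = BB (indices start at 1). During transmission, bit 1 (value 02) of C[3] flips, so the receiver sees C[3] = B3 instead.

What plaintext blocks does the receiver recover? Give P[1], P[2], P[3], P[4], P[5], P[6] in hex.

P[1] = AA, P[2] = 60, P[3] = 7A, P[4] = A2, P[5] = 46, P[6] = 8D

CTR decryption: S_i = E(K, T_i) where T_i is the counter for block i; P_i = C_i ⊕ S_i.
Only C[3] changed, to B3. In CTR, a change in C_i flips the same bit in P_i only; the keystream is unaffected. Decrypting the received ciphertext:
P[1]: T = FC, S = E(K, T) = CB; 61 ⊕ CB = AA.
P[2]: T = FD, S = E(K, T) = CA; AA ⊕ CA = 60.
P[3]: T = FE, S = E(K, T) = C9; B3 ⊕ C9 = 7A.
P[4]: T = FF, S = E(K, T) = C8; 6A ⊕ C8 = A2.
P[5]: T = 00, S = E(K, T) = 37; 71 ⊕ 37 = 46.
P[6]: T = 01, S = E(K, T) = 36; BB ⊕ 36 = 8D.
Blocks that differ from the original plaintext: P[3].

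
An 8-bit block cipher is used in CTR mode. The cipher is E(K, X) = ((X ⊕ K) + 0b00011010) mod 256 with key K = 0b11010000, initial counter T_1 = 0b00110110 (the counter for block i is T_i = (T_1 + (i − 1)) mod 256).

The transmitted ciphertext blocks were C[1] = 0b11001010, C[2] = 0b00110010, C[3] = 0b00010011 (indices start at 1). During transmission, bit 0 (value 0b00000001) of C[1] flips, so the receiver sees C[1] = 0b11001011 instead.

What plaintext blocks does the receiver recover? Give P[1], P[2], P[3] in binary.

CTR decryption: S_i = E(K, T_i) where T_i is the counter for block i; P_i = C_i ⊕ S_i.
Only C[1] changed, to 0b11001011. In CTR, a change in C_i flips the same bit in P_i only; the keystream is unaffected. Decrypting the received ciphertext:
P[1]: T = 0b00110110, S = E(K, T) = 0b00000000; 0b11001011 ⊕ 0b00000000 = 0b11001011.
P[2]: T = 0b00110111, S = E(K, T) = 0b00000001; 0b00110010 ⊕ 0b00000001 = 0b00110011.
P[3]: T = 0b00111000, S = E(K, T) = 0b00000010; 0b00010011 ⊕ 0b00000010 = 0b00010001.
Blocks that differ from the original plaintext: P[1].

P[1] = 0b11001011, P[2] = 0b00110011, P[3] = 0b00010001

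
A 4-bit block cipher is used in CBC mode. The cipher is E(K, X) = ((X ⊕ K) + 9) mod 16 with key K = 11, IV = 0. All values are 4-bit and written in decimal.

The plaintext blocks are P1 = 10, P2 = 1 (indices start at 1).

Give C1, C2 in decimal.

CBC encryption: C_i = E(K, P_i ⊕ C_{i−1}), with C_{0} = IV.
C1: P1 ⊕ 0 = 10; E(K, 10) = 10.
C2: P2 ⊕ 10 = 11; E(K, 11) = 9.

C1 = 10, C2 = 9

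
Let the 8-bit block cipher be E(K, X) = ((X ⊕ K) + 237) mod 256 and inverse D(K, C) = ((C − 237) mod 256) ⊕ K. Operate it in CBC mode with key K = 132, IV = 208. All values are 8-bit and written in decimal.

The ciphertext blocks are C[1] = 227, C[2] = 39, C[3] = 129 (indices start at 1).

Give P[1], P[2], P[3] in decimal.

CBC decryption: P_i = D(K, C_i) ⊕ C_{i−1}, with C_{0} = IV.
P[1]: D(K, 227) = 114; 114 ⊕ 208 = 162.
P[2]: D(K, 39) = 190; 190 ⊕ 227 = 93.
P[3]: D(K, 129) = 16; 16 ⊕ 39 = 55.

P[1] = 162, P[2] = 93, P[3] = 55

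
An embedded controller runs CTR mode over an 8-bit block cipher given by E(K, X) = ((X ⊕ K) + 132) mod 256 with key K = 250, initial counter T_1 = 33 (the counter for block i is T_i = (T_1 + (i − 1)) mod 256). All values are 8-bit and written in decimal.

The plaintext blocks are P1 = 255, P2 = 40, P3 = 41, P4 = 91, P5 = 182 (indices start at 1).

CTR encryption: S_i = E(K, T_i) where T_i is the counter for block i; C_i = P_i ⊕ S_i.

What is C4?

C1: T = 33, S = E(K, T) = 95; 255 ⊕ 95 = 160.
C2: T = 34, S = E(K, T) = 92; 40 ⊕ 92 = 116.
C3: T = 35, S = E(K, T) = 93; 41 ⊕ 93 = 116.
C4: T = 36, S = E(K, T) = 98; 91 ⊕ 98 = 57.

C4 = 57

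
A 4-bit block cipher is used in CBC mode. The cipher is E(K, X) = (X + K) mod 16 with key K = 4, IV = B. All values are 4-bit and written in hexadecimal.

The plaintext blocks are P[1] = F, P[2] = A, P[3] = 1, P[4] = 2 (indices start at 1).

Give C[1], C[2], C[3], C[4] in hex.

CBC encryption: C_i = E(K, P_i ⊕ C_{i−1}), with C_{0} = IV.
C[1]: P[1] ⊕ B = 4; E(K, 4) = 8.
C[2]: P[2] ⊕ 8 = 2; E(K, 2) = 6.
C[3]: P[3] ⊕ 6 = 7; E(K, 7) = B.
C[4]: P[4] ⊕ B = 9; E(K, 9) = D.

C[1] = 8, C[2] = 6, C[3] = B, C[4] = D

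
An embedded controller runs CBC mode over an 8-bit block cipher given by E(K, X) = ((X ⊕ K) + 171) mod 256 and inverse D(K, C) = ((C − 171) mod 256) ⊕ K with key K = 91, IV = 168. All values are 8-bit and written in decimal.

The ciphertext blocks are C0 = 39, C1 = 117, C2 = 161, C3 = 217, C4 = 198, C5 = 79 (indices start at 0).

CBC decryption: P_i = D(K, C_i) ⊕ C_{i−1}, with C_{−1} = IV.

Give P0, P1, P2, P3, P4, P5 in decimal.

P0 = 143, P1 = 182, P2 = 216, P3 = 212, P4 = 153, P5 = 57

P0: D(K, 39) = 39; 39 ⊕ 168 = 143.
P1: D(K, 117) = 145; 145 ⊕ 39 = 182.
P2: D(K, 161) = 173; 173 ⊕ 117 = 216.
P3: D(K, 217) = 117; 117 ⊕ 161 = 212.
P4: D(K, 198) = 64; 64 ⊕ 217 = 153.
P5: D(K, 79) = 255; 255 ⊕ 198 = 57.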